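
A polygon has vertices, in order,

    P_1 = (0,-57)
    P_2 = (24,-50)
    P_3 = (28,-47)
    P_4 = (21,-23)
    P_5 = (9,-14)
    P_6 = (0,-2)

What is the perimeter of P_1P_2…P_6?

|P_1P_2| = √((24)² + (7)²) = √625 = 25
|P_2P_3| = √((4)² + (3)²) = √25 = 5
|P_3P_4| = √((-7)² + (24)²) = √625 = 25
|P_4P_5| = √((-12)² + (9)²) = √225 = 15
|P_5P_6| = √((-9)² + (12)²) = √225 = 15
|P_6P_1| = √((0)² + (-55)²) = √3025 = 55
Perimeter = 25 + 5 + 25 + 15 + 15 + 55 = 140.

140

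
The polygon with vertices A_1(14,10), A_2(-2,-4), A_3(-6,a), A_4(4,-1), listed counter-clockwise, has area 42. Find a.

Write out the shoelace sum; only the two edges meeting at A_3 involve a:
2·Area = [((-2)·a − (-6)·(-4)) + ((-6)·(-1) − 4·a)] + 18
       = -6·a + 0 = 84
⇒ a = -14.

-14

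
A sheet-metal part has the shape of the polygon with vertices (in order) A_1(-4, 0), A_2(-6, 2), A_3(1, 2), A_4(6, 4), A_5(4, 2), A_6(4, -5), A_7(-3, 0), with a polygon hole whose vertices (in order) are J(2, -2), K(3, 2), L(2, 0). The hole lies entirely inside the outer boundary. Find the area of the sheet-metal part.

Outer boundary:
Apply Gauss's area formula: 2A = Σ (x_i·y_{i+1} − x_{i+1}·y_i), indices taken mod 7.
Σ = (-8) + (-14) + (-8) + (-4) + (-28) + (-15) + (0) = -77
Area = |Σ|/2 = 38.5.
Hole:
Apply Gauss's area formula: 2A = Σ (x_i·y_{i+1} − x_{i+1}·y_i), indices taken mod 3.
Σ = (10) + (-4) + (-4) = 2
Area = |Σ|/2 = 1.
Net area = 38.5 − 1 = 37.5.

37.5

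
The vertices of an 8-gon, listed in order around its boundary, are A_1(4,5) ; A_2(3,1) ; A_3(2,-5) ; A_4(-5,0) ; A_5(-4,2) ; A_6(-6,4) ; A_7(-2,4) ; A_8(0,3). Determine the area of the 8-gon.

Apply the surveyor's formula: 2A = Σ (x_i·y_{i+1} − x_{i+1}·y_i), indices taken mod 8.
Σ = (-11) + (-17) + (-25) + (-10) + (-4) + (-16) + (-6) + (-12) = -101
Area = |Σ|/2 = 50.5.

50.5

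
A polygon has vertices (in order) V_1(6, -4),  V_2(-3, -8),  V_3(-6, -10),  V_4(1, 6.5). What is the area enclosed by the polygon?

Σ = (-60) + (-18) + (-29) + (-43) = -150
Area = |Σ|/2 = 75.

75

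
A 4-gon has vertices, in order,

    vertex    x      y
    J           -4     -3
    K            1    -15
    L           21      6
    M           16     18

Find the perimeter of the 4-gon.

84

|JK| = √((5)² + (-12)²) = √169 = 13
|KL| = √((20)² + (21)²) = √841 = 29
|LM| = √((-5)² + (12)²) = √169 = 13
|MJ| = √((-20)² + (-21)²) = √841 = 29
Perimeter = 13 + 29 + 13 + 29 = 84.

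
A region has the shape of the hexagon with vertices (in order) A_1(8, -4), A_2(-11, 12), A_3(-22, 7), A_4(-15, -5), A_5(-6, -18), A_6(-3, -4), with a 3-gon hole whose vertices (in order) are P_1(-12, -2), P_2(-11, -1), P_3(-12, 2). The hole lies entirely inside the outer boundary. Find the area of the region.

352

Outer boundary:
Σ = (52) + (187) + (215) + (240) + (-30) + (44) = 708
Area = |Σ|/2 = 354.
Hole:
P_1→P_2: (-12)(-1) − (-11)(-2) = -10
P_2→P_3: (-11)(2) − (-12)(-1) = -34
P_3→P_1: (-12)(-2) − (-12)(2) = 48
Σ = 4
Area = |Σ|/2 = 2.
Net area = 354 − 2 = 352.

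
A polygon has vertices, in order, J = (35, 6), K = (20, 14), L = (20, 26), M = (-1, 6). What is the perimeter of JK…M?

|JK| = √((-15)² + (8)²) = √289 = 17
|KL| = √((0)² + (12)²) = √144 = 12
|LM| = √((-21)² + (-20)²) = √841 = 29
|MJ| = √((36)² + (0)²) = √1296 = 36
Perimeter = 17 + 12 + 29 + 36 = 94.

94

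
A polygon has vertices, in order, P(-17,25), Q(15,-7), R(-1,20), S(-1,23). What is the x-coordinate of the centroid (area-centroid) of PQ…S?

-1.64

Apply the shoelace (surveyor's) formula. First the cross-terms c_i = x_i·y_{i+1} − x_{i+1}·y_i:
  -256, 293, -3, 366  ⇒  2A = 400, A = 200.
Then Σ (x_i + x_{i+1})·c_i = -1968, so x̄ = -1968 / (6·200) = -1.64.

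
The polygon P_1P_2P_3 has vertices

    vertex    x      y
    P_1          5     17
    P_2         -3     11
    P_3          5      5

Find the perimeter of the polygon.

32

|P_1P_2| = √((-8)² + (-6)²) = √100 = 10
|P_2P_3| = √((8)² + (-6)²) = √100 = 10
|P_3P_1| = √((0)² + (12)²) = √144 = 12
Perimeter = 10 + 10 + 12 = 32.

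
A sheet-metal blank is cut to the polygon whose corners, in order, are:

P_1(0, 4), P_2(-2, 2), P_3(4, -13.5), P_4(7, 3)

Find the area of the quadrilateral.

80.75

Apply Gauss's area formula: 2A = Σ (x_i·y_{i+1} − x_{i+1}·y_i), indices taken mod 4.
Σ = (8) + (19) + (106.5) + (28) = 161.5
Area = |Σ|/2 = 80.75.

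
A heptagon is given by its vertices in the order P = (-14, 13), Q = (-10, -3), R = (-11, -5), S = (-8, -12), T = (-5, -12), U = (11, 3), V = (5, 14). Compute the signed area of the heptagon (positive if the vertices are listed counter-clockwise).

417

Apply the shoelace formula: 2A = Σ (x_i·y_{i+1} − x_{i+1}·y_i), indices taken mod 7.
Σ = (172) + (17) + (92) + (36) + (117) + (139) + (261) = 834
Signed area = Σ/2 = 417 (positive ⇒ counter-clockwise traversal).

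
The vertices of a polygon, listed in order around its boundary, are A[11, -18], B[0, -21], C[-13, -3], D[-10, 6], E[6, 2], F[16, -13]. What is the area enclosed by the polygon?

461.5

Apply the shoelace (surveyor's) formula: 2A = Σ (x_i·y_{i+1} − x_{i+1}·y_i), indices taken mod 6.
Σ = (-231) + (-273) + (-108) + (-56) + (-110) + (-145) = -923
Area = |Σ|/2 = 461.5.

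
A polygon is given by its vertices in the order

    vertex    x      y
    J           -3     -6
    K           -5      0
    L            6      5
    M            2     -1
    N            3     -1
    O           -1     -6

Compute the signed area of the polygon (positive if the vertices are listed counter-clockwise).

Apply the surveyor's formula: 2A = Σ (x_i·y_{i+1} − x_{i+1}·y_i), indices taken mod 6.
Σ = (-30) + (-25) + (-16) + (1) + (-19) + (-12) = -101
Signed area = Σ/2 = -50.5 (negative ⇒ clockwise traversal).

-50.5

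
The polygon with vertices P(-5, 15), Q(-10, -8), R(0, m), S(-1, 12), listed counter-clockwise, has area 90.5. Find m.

Write out the shoelace sum; only the two edges meeting at R involve m:
2·Area = [((-10)·m − 0·(-8)) + (0·12 − (-1)·m)] + 235
       = -9·m + 235 = 181
⇒ m = 6.

6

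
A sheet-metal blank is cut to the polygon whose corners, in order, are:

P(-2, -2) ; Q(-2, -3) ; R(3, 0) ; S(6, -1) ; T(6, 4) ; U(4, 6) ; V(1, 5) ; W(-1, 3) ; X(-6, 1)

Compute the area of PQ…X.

Apply the surveyor's formula: 2A = Σ (x_i·y_{i+1} − x_{i+1}·y_i), indices taken mod 9.
P→Q: (-2)(-3) − (-2)(-2) = 2
Q→R: (-2)(0) − (3)(-3) = 9
R→S: (3)(-1) − (6)(0) = -3
S→T: (6)(4) − (6)(-1) = 30
T→U: (6)(6) − (4)(4) = 20
U→V: (4)(5) − (1)(6) = 14
V→W: (1)(3) − (-1)(5) = 8
W→X: (-1)(1) − (-6)(3) = 17
X→P: (-6)(-2) − (-2)(1) = 14
Σ = 111
Area = |Σ|/2 = 55.5.

55.5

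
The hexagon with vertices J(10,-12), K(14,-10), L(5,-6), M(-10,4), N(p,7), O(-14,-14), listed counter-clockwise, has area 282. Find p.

Write out the shoelace sum; only the two edges meeting at N involve p:
2·Area = [((-10)·7 − p·4) + (p·(-14) − (-14)·7)] + 302
       = -18·p + 330 = 564
⇒ p = -13.

-13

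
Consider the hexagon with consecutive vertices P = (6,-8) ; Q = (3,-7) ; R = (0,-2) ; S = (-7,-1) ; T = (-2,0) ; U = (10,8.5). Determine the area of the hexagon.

94

Σ = (-18) + (-6) + (-14) + (-2) + (-17) + (-131) = -188
Area = |Σ|/2 = 94.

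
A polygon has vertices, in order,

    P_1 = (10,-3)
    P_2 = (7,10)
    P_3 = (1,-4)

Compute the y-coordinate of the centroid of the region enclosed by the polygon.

1

Apply Gauss's area formula. First the cross-terms c_i = x_i·y_{i+1} − x_{i+1}·y_i:
  121, -38, 37  ⇒  2A = 120, A = 60.
Then Σ (y_i + y_{i+1})·c_i = 360, so ȳ = 360 / (6·60) = 1.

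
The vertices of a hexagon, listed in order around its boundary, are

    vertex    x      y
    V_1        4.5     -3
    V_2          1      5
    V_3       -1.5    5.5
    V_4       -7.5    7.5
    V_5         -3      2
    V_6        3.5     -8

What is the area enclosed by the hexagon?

59.25

Σ = (25.5) + (13) + (30) + (7.5) + (17) + (25.5) = 118.5
Area = |Σ|/2 = 59.25.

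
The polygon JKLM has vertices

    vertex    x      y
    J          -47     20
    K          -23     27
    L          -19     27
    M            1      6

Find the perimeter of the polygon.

108

|JK| = √((24)² + (7)²) = √625 = 25
|KL| = √((4)² + (0)²) = √16 = 4
|LM| = √((20)² + (-21)²) = √841 = 29
|MJ| = √((-48)² + (14)²) = √2500 = 50
Perimeter = 25 + 4 + 29 + 50 = 108.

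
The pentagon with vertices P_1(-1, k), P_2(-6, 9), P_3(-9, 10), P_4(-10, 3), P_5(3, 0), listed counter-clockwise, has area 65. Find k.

Write out the shoelace sum; only the two edges meeting at P_1 involve k:
2·Area = [(3·k − (-1)·0) + ((-1)·9 − (-6)·k)] + 85
       = 9·k + 76 = 130
⇒ k = 6.

6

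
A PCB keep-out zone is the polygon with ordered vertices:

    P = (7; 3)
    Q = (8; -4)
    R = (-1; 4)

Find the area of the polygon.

Σ = (-52) + (28) + (-31) = -55
Area = |Σ|/2 = 27.5.

27.5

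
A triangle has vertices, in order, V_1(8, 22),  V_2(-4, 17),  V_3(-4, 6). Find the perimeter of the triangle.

44

|V_1V_2| = √((-12)² + (-5)²) = √169 = 13
|V_2V_3| = √((0)² + (-11)²) = √121 = 11
|V_3V_1| = √((12)² + (16)²) = √400 = 20
Perimeter = 13 + 11 + 20 = 44.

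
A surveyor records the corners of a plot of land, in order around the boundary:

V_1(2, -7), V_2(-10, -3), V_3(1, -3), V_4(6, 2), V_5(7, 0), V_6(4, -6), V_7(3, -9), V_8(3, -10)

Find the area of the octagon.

50.5

Apply Gauss's area formula: 2A = Σ (x_i·y_{i+1} − x_{i+1}·y_i), indices taken mod 8.
Σ = (-76) + (33) + (20) + (-14) + (-42) + (-18) + (-3) + (-1) = -101
Area = |Σ|/2 = 50.5.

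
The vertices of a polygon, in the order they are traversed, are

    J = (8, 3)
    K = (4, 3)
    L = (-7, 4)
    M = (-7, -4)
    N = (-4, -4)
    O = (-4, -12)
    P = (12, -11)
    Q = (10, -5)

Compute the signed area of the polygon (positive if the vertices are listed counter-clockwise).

Σ = (12) + (37) + (56) + (12) + (32) + (188) + (50) + (70) = 457
Signed area = Σ/2 = 228.5 (positive ⇒ counter-clockwise traversal).

228.5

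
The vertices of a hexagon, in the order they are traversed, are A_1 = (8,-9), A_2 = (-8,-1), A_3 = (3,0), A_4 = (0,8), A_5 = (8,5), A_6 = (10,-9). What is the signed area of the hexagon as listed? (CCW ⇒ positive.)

-128.5

Apply the surveyor's formula: 2A = Σ (x_i·y_{i+1} − x_{i+1}·y_i), indices taken mod 6.
Σ = (-80) + (3) + (24) + (-64) + (-122) + (-18) = -257
Signed area = Σ/2 = -128.5 (negative ⇒ clockwise traversal).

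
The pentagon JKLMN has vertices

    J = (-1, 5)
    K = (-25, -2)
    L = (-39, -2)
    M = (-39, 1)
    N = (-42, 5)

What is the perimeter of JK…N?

|JK| = √((-24)² + (-7)²) = √625 = 25
|KL| = √((-14)² + (0)²) = √196 = 14
|LM| = √((0)² + (3)²) = √9 = 3
|MN| = √((-3)² + (4)²) = √25 = 5
|NJ| = √((41)² + (0)²) = √1681 = 41
Perimeter = 25 + 14 + 3 + 5 + 41 = 88.

88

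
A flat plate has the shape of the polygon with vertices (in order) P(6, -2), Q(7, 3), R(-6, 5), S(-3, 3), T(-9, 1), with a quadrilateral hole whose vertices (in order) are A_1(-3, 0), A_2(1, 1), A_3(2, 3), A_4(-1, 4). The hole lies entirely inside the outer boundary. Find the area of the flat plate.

48.5

Outer boundary:
Apply the shoelace formula: 2A = Σ (x_i·y_{i+1} − x_{i+1}·y_i), indices taken mod 5.
Σ = (32) + (53) + (-3) + (24) + (12) = 118
Area = |Σ|/2 = 59.
Hole:
Apply the shoelace (surveyor's) formula: 2A = Σ (x_i·y_{i+1} − x_{i+1}·y_i), indices taken mod 4.
Σ = (-3) + (1) + (11) + (12) = 21
Area = |Σ|/2 = 10.5.
Net area = 59 − 10.5 = 48.5.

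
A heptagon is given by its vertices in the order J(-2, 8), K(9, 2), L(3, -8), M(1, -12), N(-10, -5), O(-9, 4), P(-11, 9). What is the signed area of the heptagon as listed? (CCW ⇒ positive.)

Σ = (-76) + (-78) + (-28) + (-125) + (-85) + (-37) + (-70) = -499
Signed area = Σ/2 = -249.5 (negative ⇒ clockwise traversal).

-249.5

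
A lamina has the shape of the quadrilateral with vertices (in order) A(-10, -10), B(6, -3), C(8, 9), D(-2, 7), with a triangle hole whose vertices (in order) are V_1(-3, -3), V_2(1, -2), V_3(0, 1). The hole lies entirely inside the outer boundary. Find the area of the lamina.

Outer boundary:
Apply the shoelace (surveyor's) formula: 2A = Σ (x_i·y_{i+1} − x_{i+1}·y_i), indices taken mod 4.
Σ = (90) + (78) + (74) + (90) = 332
Area = |Σ|/2 = 166.
Hole:
Apply the shoelace (surveyor's) formula: 2A = Σ (x_i·y_{i+1} − x_{i+1}·y_i), indices taken mod 3.
V_1→V_2: (-3)(-2) − (1)(-3) = 9
V_2→V_3: (1)(1) − (0)(-2) = 1
V_3→V_1: (0)(-3) − (-3)(1) = 3
Σ = 13
Area = |Σ|/2 = 6.5.
Net area = 166 − 6.5 = 159.5.

159.5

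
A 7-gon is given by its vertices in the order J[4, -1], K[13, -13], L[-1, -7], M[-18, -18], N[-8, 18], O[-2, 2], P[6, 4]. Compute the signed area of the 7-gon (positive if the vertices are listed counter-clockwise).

Σ = (-39) + (-104) + (-108) + (-468) + (20) + (-20) + (-22) = -741
Signed area = Σ/2 = -370.5 (negative ⇒ clockwise traversal).

-370.5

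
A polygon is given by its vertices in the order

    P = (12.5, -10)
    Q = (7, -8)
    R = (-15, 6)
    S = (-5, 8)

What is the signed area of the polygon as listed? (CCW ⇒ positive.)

-124

Apply the shoelace (surveyor's) formula: 2A = Σ (x_i·y_{i+1} − x_{i+1}·y_i), indices taken mod 4.
Σ = (-30) + (-78) + (-90) + (-50) = -248
Signed area = Σ/2 = -124 (negative ⇒ clockwise traversal).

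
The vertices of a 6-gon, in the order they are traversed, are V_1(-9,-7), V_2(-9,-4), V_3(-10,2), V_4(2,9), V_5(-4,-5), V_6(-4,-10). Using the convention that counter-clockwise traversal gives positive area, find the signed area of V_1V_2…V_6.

-97.5

Cross-terms: -27, -58, -94, 26, 20, -62  ⇒  Σ = -195
Signed area = Σ/2 = -97.5 (negative ⇒ clockwise traversal).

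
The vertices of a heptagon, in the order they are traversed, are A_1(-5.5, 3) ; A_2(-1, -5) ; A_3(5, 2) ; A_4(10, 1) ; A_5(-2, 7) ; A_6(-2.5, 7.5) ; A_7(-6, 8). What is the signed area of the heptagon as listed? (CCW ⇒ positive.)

82

Cross-terms: 30.5, 23, -15, 72, 2.5, 25, 26  ⇒  Σ = 164
Signed area = Σ/2 = 82 (positive ⇒ counter-clockwise traversal).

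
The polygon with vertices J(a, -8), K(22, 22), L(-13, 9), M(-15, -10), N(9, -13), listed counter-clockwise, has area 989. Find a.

24

Write out the shoelace sum; only the two edges meeting at J involve a:
2·Area = [(9·(-8) − a·(-13)) + (a·22 − 22·(-8))] + 1034
       = 35·a + 1138 = 1978
⇒ a = 24.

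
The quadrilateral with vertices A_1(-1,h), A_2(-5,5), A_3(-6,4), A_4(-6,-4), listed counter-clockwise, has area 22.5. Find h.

4

The doubled signed area Σ (x_i y_{i+1} − x_{i+1} y_i) is linear in h.
With h=0 it equals 49; the coefficient of h is -1 (from the two edges through A_1).
So -1·h + 49 = 2·22.5 = 45 ⇒ h = 4.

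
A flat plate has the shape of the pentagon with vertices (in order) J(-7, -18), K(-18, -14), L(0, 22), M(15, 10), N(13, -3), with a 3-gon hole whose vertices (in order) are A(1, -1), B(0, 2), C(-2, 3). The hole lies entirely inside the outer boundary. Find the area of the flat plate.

688.5

Outer boundary:
Σ = (-226) + (-396) + (-330) + (-175) + (-255) = -1382
Area = |Σ|/2 = 691.
Hole:
Σ = (2) + (4) + (-1) = 5
Area = |Σ|/2 = 2.5.
Net area = 691 − 2.5 = 688.5.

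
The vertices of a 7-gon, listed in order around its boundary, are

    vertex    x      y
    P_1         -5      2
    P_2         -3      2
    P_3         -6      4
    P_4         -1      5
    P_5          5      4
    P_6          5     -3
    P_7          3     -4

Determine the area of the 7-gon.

Σ = (-4) + (0) + (-26) + (-29) + (-35) + (-11) + (-14) = -119
Area = |Σ|/2 = 59.5.

59.5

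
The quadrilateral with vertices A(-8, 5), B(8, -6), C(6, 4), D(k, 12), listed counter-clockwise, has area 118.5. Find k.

The doubled signed area Σ (x_i y_{i+1} − x_{i+1} y_i) is linear in k.
With k=0 it equals 244; the coefficient of k is 1 (from the two edges through D).
So 1·k + 244 = 2·118.5 = 237 ⇒ k = -7.

-7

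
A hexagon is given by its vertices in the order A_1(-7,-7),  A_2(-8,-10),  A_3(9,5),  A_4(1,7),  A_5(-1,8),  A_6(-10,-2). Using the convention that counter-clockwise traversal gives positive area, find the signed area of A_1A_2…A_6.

Cross-terms: 14, 50, 58, 15, 82, 56  ⇒  Σ = 275
Signed area = Σ/2 = 137.5 (positive ⇒ counter-clockwise traversal).

137.5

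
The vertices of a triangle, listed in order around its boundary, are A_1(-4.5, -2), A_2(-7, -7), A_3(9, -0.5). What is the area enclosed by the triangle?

31.875

Apply the surveyor's formula: 2A = Σ (x_i·y_{i+1} − x_{i+1}·y_i), indices taken mod 3.
A_1→A_2: (-4.5)(-7) − (-7)(-2) = 17.5
A_2→A_3: (-7)(-0.5) − (9)(-7) = 66.5
A_3→A_1: (9)(-2) − (-4.5)(-0.5) = -20.25
Σ = 63.75
Area = |Σ|/2 = 31.875.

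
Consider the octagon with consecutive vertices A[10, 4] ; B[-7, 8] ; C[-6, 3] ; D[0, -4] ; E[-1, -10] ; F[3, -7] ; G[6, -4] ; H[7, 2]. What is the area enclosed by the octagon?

135

Apply the shoelace formula: 2A = Σ (x_i·y_{i+1} − x_{i+1}·y_i), indices taken mod 8.
A→B: (10)(8) − (-7)(4) = 108
B→C: (-7)(3) − (-6)(8) = 27
C→D: (-6)(-4) − (0)(3) = 24
D→E: (0)(-10) − (-1)(-4) = -4
E→F: (-1)(-7) − (3)(-10) = 37
F→G: (3)(-4) − (6)(-7) = 30
G→H: (6)(2) − (7)(-4) = 40
H→A: (7)(4) − (10)(2) = 8
Σ = 270
Area = |Σ|/2 = 135.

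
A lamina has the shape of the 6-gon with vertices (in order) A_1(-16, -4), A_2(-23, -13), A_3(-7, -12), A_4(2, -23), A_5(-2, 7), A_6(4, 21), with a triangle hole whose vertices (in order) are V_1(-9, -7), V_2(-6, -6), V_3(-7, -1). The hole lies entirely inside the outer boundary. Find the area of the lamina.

344

Outer boundary:
Σ = (116) + (185) + (185) + (-32) + (-70) + (320) = 704
Area = |Σ|/2 = 352.
Hole:
Apply the shoelace formula: 2A = Σ (x_i·y_{i+1} − x_{i+1}·y_i), indices taken mod 3.
Σ = (12) + (-36) + (40) = 16
Area = |Σ|/2 = 8.
Net area = 352 − 8 = 344.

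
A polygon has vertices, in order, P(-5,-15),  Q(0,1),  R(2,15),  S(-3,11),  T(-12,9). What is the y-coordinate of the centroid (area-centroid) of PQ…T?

Apply Gauss's area formula. First the cross-terms c_i = x_i·y_{i+1} − x_{i+1}·y_i:
  -5, -2, 67, 105, 225  ⇒  2A = 390, A = 195.
Then Σ (y_i + y_{i+1})·c_i = 2530, so ȳ = 2530 / (6·195) = 253/117.

253/117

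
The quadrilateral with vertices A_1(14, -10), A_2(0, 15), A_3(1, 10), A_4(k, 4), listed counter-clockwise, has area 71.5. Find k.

0

Write out the shoelace sum; only the two edges meeting at A_4 involve k:
2·Area = [(1·4 − k·10) + (k·(-10) − 14·4)] + 195
       = -20·k + 143 = 143
⇒ k = 0.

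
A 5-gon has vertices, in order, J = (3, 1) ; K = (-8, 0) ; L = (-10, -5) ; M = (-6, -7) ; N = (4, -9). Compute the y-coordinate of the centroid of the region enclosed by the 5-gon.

-248/67

Apply the surveyor's formula. First the cross-terms c_i = x_i·y_{i+1} − x_{i+1}·y_i:
  8, 40, 40, 82, 31  ⇒  2A = 201, A = 100.5.
Then Σ (y_i + y_{i+1})·c_i = -2232, so ȳ = -2232 / (6·100.5) = -248/67.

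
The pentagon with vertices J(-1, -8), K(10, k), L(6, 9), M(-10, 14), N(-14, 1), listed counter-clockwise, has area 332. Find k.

-3

Write out the shoelace sum; only the two edges meeting at K involve k:
2·Area = [((-1)·k − 10·(-8)) + (10·9 − 6·k)] + 473
       = -7·k + 643 = 664
⇒ k = -3.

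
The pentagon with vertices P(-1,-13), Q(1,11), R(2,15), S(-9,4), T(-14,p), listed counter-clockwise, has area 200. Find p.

-3

Write out the shoelace sum; only the two edges meeting at T involve p:
2·Area = [((-9)·p − (-14)·4) + ((-14)·(-13) − (-1)·p)] + 138
       = -8·p + 376 = 400
⇒ p = -3.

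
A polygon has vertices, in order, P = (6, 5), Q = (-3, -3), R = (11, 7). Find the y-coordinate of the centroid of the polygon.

Apply Gauss's area formula. First the cross-terms c_i = x_i·y_{i+1} − x_{i+1}·y_i:
  -3, 12, 13  ⇒  2A = 22, A = 11.
Then Σ (y_i + y_{i+1})·c_i = 198, so ȳ = 198 / (6·11) = 3.

3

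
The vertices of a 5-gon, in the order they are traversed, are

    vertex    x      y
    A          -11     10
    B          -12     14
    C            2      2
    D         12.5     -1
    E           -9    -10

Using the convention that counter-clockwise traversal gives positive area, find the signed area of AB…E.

-223.5

Σ = (-34) + (-52) + (-27) + (-134) + (-200) = -447
Signed area = Σ/2 = -223.5 (negative ⇒ clockwise traversal).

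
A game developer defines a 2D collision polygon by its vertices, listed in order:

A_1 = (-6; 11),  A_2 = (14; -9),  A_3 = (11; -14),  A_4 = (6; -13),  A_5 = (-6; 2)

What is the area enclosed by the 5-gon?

Apply the shoelace (surveyor's) formula: 2A = Σ (x_i·y_{i+1} − x_{i+1}·y_i), indices taken mod 5.
Σ = (-100) + (-97) + (-59) + (-66) + (-54) = -376
Area = |Σ|/2 = 188.

188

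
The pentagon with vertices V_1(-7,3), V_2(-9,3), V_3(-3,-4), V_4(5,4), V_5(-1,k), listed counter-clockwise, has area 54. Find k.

The doubled signed area Σ (x_i y_{i+1} − x_{i+1} y_i) is linear in k.
With k=0 it equals 60; the coefficient of k is 12 (from the two edges through V_5).
So 12·k + 60 = 2·54 = 108 ⇒ k = 4.

4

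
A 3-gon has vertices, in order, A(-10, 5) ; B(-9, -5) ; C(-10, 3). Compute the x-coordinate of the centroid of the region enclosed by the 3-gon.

-29/3

Apply the shoelace formula. First the cross-terms c_i = x_i·y_{i+1} − x_{i+1}·y_i:
  95, -77, -20  ⇒  2A = -2, A = -1.
Then Σ (x_i + x_{i+1})·c_i = 58, so x̄ = 58 / (6·(-1)) = -29/3.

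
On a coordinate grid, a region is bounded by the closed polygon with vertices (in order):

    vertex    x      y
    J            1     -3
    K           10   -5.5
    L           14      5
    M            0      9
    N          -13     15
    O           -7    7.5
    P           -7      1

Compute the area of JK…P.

Apply the surveyor's formula: 2A = Σ (x_i·y_{i+1} − x_{i+1}·y_i), indices taken mod 7.
Cross-terms: 24.5, 127, 126, 117, 7.5, 45.5, 20  ⇒  Σ = 467.5
Area = |Σ|/2 = 233.75.

233.75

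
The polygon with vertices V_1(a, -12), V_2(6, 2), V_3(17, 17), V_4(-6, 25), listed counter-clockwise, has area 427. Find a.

-5

Write out the shoelace sum; only the two edges meeting at V_1 involve a:
2·Area = [((-6)·(-12) − a·25) + (a·2 − 6·(-12))] + 595
       = -23·a + 739 = 854
⇒ a = -5.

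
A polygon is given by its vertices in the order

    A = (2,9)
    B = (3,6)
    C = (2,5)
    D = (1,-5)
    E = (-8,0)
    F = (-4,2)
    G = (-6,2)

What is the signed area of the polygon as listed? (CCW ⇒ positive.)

Apply the shoelace formula: 2A = Σ (x_i·y_{i+1} − x_{i+1}·y_i), indices taken mod 7.
A→B: (2)(6) − (3)(9) = -15
B→C: (3)(5) − (2)(6) = 3
C→D: (2)(-5) − (1)(5) = -15
D→E: (1)(0) − (-8)(-5) = -40
E→F: (-8)(2) − (-4)(0) = -16
F→G: (-4)(2) − (-6)(2) = 4
G→A: (-6)(9) − (2)(2) = -58
Σ = -137
Signed area = Σ/2 = -68.5 (negative ⇒ clockwise traversal).

-68.5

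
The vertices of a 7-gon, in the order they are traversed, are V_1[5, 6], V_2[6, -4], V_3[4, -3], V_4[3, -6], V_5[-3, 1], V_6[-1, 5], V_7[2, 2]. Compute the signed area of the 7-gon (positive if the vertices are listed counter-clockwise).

-56

Apply the shoelace (surveyor's) formula: 2A = Σ (x_i·y_{i+1} − x_{i+1}·y_i), indices taken mod 7.
Σ = (-56) + (-2) + (-15) + (-15) + (-14) + (-12) + (2) = -112
Signed area = Σ/2 = -56 (negative ⇒ clockwise traversal).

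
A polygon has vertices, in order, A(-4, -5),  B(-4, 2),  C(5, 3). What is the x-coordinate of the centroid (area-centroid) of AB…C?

-1

Apply the surveyor's formula. First the cross-terms c_i = x_i·y_{i+1} − x_{i+1}·y_i:
  -28, -22, -13  ⇒  2A = -63, A = -31.5.
Then Σ (x_i + x_{i+1})·c_i = 189, so x̄ = 189 / (6·(-31.5)) = -1.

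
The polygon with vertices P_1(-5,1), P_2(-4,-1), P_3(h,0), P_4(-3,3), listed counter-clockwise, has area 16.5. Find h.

3

The doubled signed area Σ (x_i y_{i+1} − x_{i+1} y_i) is linear in h.
With h=0 it equals 21; the coefficient of h is 4 (from the two edges through P_3).
So 4·h + 21 = 2·16.5 = 33 ⇒ h = 3.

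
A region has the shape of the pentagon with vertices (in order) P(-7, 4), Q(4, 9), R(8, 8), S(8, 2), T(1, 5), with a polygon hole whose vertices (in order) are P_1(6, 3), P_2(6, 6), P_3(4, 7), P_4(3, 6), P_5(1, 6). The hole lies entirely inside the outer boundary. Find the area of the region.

36

Outer boundary:
Σ = (-79) + (-40) + (-48) + (38) + (39) = -90
Area = |Σ|/2 = 45.
Hole:
Apply the shoelace formula: 2A = Σ (x_i·y_{i+1} − x_{i+1}·y_i), indices taken mod 5.
Cross-terms: 18, 18, 3, 12, -33  ⇒  Σ = 18
Area = |Σ|/2 = 9.
Net area = 45 − 9 = 36.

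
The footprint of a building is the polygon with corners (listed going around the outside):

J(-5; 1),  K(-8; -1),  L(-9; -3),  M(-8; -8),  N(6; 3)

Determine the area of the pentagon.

60.5

Apply the surveyor's formula: 2A = Σ (x_i·y_{i+1} − x_{i+1}·y_i), indices taken mod 5.
Cross-terms: 13, 15, 48, 24, 21  ⇒  Σ = 121
Area = |Σ|/2 = 60.5.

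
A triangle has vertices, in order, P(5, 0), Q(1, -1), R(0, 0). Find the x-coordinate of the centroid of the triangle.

Apply the surveyor's formula. First the cross-terms c_i = x_i·y_{i+1} − x_{i+1}·y_i:
  -5, 0, 0  ⇒  2A = -5, A = -2.5.
Then Σ (x_i + x_{i+1})·c_i = -30, so x̄ = -30 / (6·(-2.5)) = 2.

2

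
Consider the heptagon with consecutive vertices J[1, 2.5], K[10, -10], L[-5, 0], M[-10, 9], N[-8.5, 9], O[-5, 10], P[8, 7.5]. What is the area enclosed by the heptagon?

144.25

Apply the surveyor's formula: 2A = Σ (x_i·y_{i+1} − x_{i+1}·y_i), indices taken mod 7.
J→K: (1)(-10) − (10)(2.5) = -35
K→L: (10)(0) − (-5)(-10) = -50
L→M: (-5)(9) − (-10)(0) = -45
M→N: (-10)(9) − (-8.5)(9) = -13.5
N→O: (-8.5)(10) − (-5)(9) = -40
O→P: (-5)(7.5) − (8)(10) = -117.5
P→J: (8)(2.5) − (1)(7.5) = 12.5
Σ = -288.5
Area = |Σ|/2 = 144.25.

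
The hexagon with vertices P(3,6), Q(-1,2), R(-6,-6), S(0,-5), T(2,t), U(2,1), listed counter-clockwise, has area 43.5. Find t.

-3

The doubled signed area Σ (x_i y_{i+1} − x_{i+1} y_i) is linear in t.
With t=0 it equals 81; the coefficient of t is -2 (from the two edges through T).
So -2·t + 81 = 2·43.5 = 87 ⇒ t = -3.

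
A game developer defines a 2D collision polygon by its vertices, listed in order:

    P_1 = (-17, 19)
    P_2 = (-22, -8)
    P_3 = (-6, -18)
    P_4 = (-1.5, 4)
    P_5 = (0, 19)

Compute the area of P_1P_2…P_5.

P_1→P_2: (-17)(-8) − (-22)(19) = 554
P_2→P_3: (-22)(-18) − (-6)(-8) = 348
P_3→P_4: (-6)(4) − (-1.5)(-18) = -51
P_4→P_5: (-1.5)(19) − (0)(4) = -28.5
P_5→P_1: (0)(19) − (-17)(19) = 323
Σ = 1145.5
Area = |Σ|/2 = 572.75.

572.75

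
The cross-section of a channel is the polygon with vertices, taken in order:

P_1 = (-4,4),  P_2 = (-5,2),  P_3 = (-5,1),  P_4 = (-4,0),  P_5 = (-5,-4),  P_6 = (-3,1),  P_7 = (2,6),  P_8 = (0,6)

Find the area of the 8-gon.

18

Apply the surveyor's formula: 2A = Σ (x_i·y_{i+1} − x_{i+1}·y_i), indices taken mod 8.
Σ = (12) + (5) + (4) + (16) + (-17) + (-20) + (12) + (24) = 36
Area = |Σ|/2 = 18.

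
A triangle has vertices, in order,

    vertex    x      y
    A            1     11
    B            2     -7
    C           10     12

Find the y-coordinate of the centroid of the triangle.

Apply the surveyor's formula. First the cross-terms c_i = x_i·y_{i+1} − x_{i+1}·y_i:
  -29, 94, 98  ⇒  2A = 163, A = 81.5.
Then Σ (y_i + y_{i+1})·c_i = 2608, so ȳ = 2608 / (6·81.5) = 16/3.

16/3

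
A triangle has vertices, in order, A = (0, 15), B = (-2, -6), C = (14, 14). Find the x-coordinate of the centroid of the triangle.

Apply the surveyor's formula. First the cross-terms c_i = x_i·y_{i+1} − x_{i+1}·y_i:
  30, 56, 210  ⇒  2A = 296, A = 148.
Then Σ (x_i + x_{i+1})·c_i = 3552, so x̄ = 3552 / (6·148) = 4.

4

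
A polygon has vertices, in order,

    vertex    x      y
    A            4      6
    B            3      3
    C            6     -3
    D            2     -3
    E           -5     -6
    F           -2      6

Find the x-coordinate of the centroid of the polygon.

Apply Gauss's area formula. First the cross-terms c_i = x_i·y_{i+1} − x_{i+1}·y_i:
  -6, -27, -12, -27, -42, -36  ⇒  2A = -150, A = -75.
Then Σ (x_i + x_{i+1})·c_i = -78, so x̄ = -78 / (6·(-75)) = 13/75.

13/75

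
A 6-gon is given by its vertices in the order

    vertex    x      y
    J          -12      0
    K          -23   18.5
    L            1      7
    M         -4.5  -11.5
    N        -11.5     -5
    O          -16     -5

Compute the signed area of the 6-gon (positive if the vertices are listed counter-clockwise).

Apply the surveyor's formula: 2A = Σ (x_i·y_{i+1} − x_{i+1}·y_i), indices taken mod 6.
Cross-terms: -222, -179.5, 20, -109.75, -22.5, -60  ⇒  Σ = -573.75
Signed area = Σ/2 = -286.875 (negative ⇒ clockwise traversal).

-286.875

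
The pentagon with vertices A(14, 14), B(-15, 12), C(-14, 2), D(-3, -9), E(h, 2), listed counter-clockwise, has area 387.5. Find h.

7

Write out the shoelace sum; only the two edges meeting at E involve h:
2·Area = [((-3)·2 − h·(-9)) + (h·14 − 14·2)] + 648
       = 23·h + 614 = 775
⇒ h = 7.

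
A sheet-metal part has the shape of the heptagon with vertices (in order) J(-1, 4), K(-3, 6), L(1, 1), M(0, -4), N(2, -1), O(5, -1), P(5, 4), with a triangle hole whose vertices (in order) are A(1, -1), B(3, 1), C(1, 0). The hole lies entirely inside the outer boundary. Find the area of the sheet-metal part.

25.5

Outer boundary:
Σ = (6) + (-9) + (-4) + (8) + (3) + (25) + (24) = 53
Area = |Σ|/2 = 26.5.
Hole:
Σ = (4) + (-1) + (-1) = 2
Area = |Σ|/2 = 1.
Net area = 26.5 − 1 = 25.5.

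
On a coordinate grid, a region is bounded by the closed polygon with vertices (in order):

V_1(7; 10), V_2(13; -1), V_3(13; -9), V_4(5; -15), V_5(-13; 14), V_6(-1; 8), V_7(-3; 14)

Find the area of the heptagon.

362

Σ = (-137) + (-104) + (-150) + (-125) + (-90) + (10) + (-128) = -724
Area = |Σ|/2 = 362.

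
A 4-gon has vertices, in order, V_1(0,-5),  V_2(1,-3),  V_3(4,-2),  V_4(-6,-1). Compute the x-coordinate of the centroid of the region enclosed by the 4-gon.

-31/29

Apply the shoelace formula. First the cross-terms c_i = x_i·y_{i+1} − x_{i+1}·y_i:
  5, 10, -16, 30  ⇒  2A = 29, A = 14.5.
Then Σ (x_i + x_{i+1})·c_i = -93, so x̄ = -93 / (6·14.5) = -31/29.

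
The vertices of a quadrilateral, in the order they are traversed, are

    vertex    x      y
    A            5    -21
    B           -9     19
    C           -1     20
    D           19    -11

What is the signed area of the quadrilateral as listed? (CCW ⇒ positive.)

-484

Σ = (-94) + (-161) + (-369) + (-344) = -968
Signed area = Σ/2 = -484 (negative ⇒ clockwise traversal).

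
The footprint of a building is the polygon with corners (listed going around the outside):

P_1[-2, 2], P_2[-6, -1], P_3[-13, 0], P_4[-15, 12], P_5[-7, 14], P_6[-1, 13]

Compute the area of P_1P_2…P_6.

167

Apply the shoelace formula: 2A = Σ (x_i·y_{i+1} − x_{i+1}·y_i), indices taken mod 6.
Cross-terms: 14, -13, -156, -126, -77, 24  ⇒  Σ = -334
Area = |Σ|/2 = 167.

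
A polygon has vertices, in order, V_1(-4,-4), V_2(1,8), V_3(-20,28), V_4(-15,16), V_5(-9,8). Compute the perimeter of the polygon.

|V_1V_2| = √((5)² + (12)²) = √169 = 13
|V_2V_3| = √((-21)² + (20)²) = √841 = 29
|V_3V_4| = √((5)² + (-12)²) = √169 = 13
|V_4V_5| = √((6)² + (-8)²) = √100 = 10
|V_5V_1| = √((5)² + (-12)²) = √169 = 13
Perimeter = 13 + 29 + 13 + 10 + 13 = 78.

78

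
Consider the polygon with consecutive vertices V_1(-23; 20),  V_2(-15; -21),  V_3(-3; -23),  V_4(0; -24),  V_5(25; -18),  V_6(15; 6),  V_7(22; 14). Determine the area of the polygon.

1498.5

Σ = (783) + (282) + (72) + (600) + (420) + (78) + (762) = 2997
Area = |Σ|/2 = 1498.5.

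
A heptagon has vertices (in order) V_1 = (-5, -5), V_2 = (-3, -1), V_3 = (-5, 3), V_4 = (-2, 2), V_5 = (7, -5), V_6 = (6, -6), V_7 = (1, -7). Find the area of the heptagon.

60

Apply the surveyor's formula: 2A = Σ (x_i·y_{i+1} − x_{i+1}·y_i), indices taken mod 7.
Σ = (-10) + (-14) + (-4) + (-4) + (-12) + (-36) + (-40) = -120
Area = |Σ|/2 = 60.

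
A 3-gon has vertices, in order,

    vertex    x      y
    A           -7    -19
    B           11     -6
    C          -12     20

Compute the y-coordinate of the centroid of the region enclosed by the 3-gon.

-5/3

Apply Gauss's area formula. First the cross-terms c_i = x_i·y_{i+1} − x_{i+1}·y_i:
  251, 148, 368  ⇒  2A = 767, A = 383.5.
Then Σ (y_i + y_{i+1})·c_i = -3835, so ȳ = -3835 / (6·383.5) = -5/3.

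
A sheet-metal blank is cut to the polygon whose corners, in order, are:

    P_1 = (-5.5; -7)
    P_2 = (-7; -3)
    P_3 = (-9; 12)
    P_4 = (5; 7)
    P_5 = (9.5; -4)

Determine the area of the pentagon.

Apply the shoelace (surveyor's) formula: 2A = Σ (x_i·y_{i+1} − x_{i+1}·y_i), indices taken mod 5.
Cross-terms: -32.5, -111, -123, -86.5, -88.5  ⇒  Σ = -441.5
Area = |Σ|/2 = 220.75.

220.75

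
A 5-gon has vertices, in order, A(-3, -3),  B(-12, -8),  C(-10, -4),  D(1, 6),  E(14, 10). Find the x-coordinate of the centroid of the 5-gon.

-73/279

Apply Gauss's area formula. First the cross-terms c_i = x_i·y_{i+1} − x_{i+1}·y_i:
  -12, -32, -56, -74, -12  ⇒  2A = -186, A = -93.
Then Σ (x_i + x_{i+1})·c_i = 146, so x̄ = 146 / (6·(-93)) = -73/279.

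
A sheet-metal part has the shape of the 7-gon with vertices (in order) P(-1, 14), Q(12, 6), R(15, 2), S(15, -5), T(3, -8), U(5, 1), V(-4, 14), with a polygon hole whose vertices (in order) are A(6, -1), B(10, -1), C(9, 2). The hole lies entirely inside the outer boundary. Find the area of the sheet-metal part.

Outer boundary:
Apply the shoelace (surveyor's) formula: 2A = Σ (x_i·y_{i+1} − x_{i+1}·y_i), indices taken mod 7.
Cross-terms: -174, -66, -105, -105, 43, 74, -42  ⇒  Σ = -375
Area = |Σ|/2 = 187.5.
Hole:
Cross-terms: 4, 29, -21  ⇒  Σ = 12
Area = |Σ|/2 = 6.
Net area = 187.5 − 6 = 181.5.

181.5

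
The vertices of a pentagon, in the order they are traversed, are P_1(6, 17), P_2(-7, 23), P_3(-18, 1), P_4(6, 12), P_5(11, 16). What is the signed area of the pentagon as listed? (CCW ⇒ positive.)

Cross-terms: 257, 407, -222, -36, 91  ⇒  Σ = 497
Signed area = Σ/2 = 248.5 (positive ⇒ counter-clockwise traversal).

248.5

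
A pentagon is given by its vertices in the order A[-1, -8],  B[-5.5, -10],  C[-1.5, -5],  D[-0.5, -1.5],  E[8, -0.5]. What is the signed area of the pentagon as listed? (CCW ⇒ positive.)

-37

Σ = (-34) + (12.5) + (-0.25) + (12.25) + (-64.5) = -74
Signed area = Σ/2 = -37 (negative ⇒ clockwise traversal).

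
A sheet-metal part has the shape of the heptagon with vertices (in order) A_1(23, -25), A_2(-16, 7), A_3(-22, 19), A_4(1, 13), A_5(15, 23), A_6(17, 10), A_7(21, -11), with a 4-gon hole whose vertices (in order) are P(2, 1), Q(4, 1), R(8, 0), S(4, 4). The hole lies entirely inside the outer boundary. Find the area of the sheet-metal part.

879

Outer boundary:
Σ = (-239) + (-150) + (-305) + (-172) + (-241) + (-397) + (-272) = -1776
Area = |Σ|/2 = 888.
Hole:
Apply Gauss's area formula: 2A = Σ (x_i·y_{i+1} − x_{i+1}·y_i), indices taken mod 4.
Σ = (-2) + (-8) + (32) + (-4) = 18
Area = |Σ|/2 = 9.
Net area = 888 − 9 = 879.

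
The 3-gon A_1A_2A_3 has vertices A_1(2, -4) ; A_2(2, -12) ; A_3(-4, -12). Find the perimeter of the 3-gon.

24

|A_1A_2| = √((0)² + (-8)²) = √64 = 8
|A_2A_3| = √((-6)² + (0)²) = √36 = 6
|A_3A_1| = √((6)² + (8)²) = √100 = 10
Perimeter = 8 + 6 + 10 = 24.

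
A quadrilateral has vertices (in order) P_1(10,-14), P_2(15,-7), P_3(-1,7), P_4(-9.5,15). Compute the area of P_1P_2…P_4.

136.25

Σ = (140) + (98) + (51.5) + (-17) = 272.5
Area = |Σ|/2 = 136.25.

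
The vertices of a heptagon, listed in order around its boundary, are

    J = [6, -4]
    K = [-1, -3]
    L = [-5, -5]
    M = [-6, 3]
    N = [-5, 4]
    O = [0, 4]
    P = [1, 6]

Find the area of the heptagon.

75

Apply the shoelace formula: 2A = Σ (x_i·y_{i+1} − x_{i+1}·y_i), indices taken mod 7.
Σ = (-22) + (-10) + (-45) + (-9) + (-20) + (-4) + (-40) = -150
Area = |Σ|/2 = 75.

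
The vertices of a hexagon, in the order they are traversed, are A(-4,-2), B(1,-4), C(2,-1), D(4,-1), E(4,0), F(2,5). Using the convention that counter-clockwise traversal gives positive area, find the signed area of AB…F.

Apply the shoelace (surveyor's) formula: 2A = Σ (x_i·y_{i+1} − x_{i+1}·y_i), indices taken mod 6.
Cross-terms: 18, 7, 2, 4, 20, 16  ⇒  Σ = 67
Signed area = Σ/2 = 33.5 (positive ⇒ counter-clockwise traversal).

33.5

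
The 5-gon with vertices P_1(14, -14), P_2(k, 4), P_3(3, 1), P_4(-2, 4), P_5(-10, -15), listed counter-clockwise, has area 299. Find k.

8

The doubled signed area Σ (x_i y_{i+1} − x_{i+1} y_i) is linear in k.
With k=0 it equals 478; the coefficient of k is 15 (from the two edges through P_2).
So 15·k + 478 = 2·299 = 598 ⇒ k = 8.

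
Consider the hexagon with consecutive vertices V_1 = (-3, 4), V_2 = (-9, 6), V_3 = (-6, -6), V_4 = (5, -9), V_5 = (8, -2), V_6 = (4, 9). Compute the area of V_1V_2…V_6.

188.5

Apply Gauss's area formula: 2A = Σ (x_i·y_{i+1} − x_{i+1}·y_i), indices taken mod 6.
V_1→V_2: (-3)(6) − (-9)(4) = 18
V_2→V_3: (-9)(-6) − (-6)(6) = 90
V_3→V_4: (-6)(-9) − (5)(-6) = 84
V_4→V_5: (5)(-2) − (8)(-9) = 62
V_5→V_6: (8)(9) − (4)(-2) = 80
V_6→V_1: (4)(4) − (-3)(9) = 43
Σ = 377
Area = |Σ|/2 = 188.5.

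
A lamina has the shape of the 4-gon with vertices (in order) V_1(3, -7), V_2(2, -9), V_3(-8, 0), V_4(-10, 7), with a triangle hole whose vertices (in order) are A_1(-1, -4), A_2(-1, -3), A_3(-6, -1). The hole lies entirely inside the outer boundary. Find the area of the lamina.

43.5

Outer boundary:
Σ = (-13) + (-72) + (-56) + (49) = -92
Area = |Σ|/2 = 46.
Hole:
Apply Gauss's area formula: 2A = Σ (x_i·y_{i+1} − x_{i+1}·y_i), indices taken mod 3.
A_1→A_2: (-1)(-3) − (-1)(-4) = -1
A_2→A_3: (-1)(-1) − (-6)(-3) = -17
A_3→A_1: (-6)(-4) − (-1)(-1) = 23
Σ = 5
Area = |Σ|/2 = 2.5.
Net area = 46 − 2.5 = 43.5.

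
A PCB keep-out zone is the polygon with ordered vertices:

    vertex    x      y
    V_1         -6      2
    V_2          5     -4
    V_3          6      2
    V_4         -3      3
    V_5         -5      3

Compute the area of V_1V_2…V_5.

Apply the shoelace (surveyor's) formula: 2A = Σ (x_i·y_{i+1} − x_{i+1}·y_i), indices taken mod 5.
V_1→V_2: (-6)(-4) − (5)(2) = 14
V_2→V_3: (5)(2) − (6)(-4) = 34
V_3→V_4: (6)(3) − (-3)(2) = 24
V_4→V_5: (-3)(3) − (-5)(3) = 6
V_5→V_1: (-5)(2) − (-6)(3) = 8
Σ = 86
Area = |Σ|/2 = 43.

43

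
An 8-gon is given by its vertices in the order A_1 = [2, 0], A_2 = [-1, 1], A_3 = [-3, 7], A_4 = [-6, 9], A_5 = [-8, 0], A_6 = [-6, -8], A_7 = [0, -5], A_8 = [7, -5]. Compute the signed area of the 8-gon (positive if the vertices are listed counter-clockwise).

Apply the surveyor's formula: 2A = Σ (x_i·y_{i+1} − x_{i+1}·y_i), indices taken mod 8.
A_1→A_2: (2)(1) − (-1)(0) = 2
A_2→A_3: (-1)(7) − (-3)(1) = -4
A_3→A_4: (-3)(9) − (-6)(7) = 15
A_4→A_5: (-6)(0) − (-8)(9) = 72
A_5→A_6: (-8)(-8) − (-6)(0) = 64
A_6→A_7: (-6)(-5) − (0)(-8) = 30
A_7→A_8: (0)(-5) − (7)(-5) = 35
A_8→A_1: (7)(0) − (2)(-5) = 10
Σ = 224
Signed area = Σ/2 = 112 (positive ⇒ counter-clockwise traversal).

112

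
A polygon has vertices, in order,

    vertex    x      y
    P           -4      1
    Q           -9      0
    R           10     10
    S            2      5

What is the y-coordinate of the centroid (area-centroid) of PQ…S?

103/29

Apply the shoelace formula. First the cross-terms c_i = x_i·y_{i+1} − x_{i+1}·y_i:
  9, -90, 30, 22  ⇒  2A = -29, A = -14.5.
Then Σ (y_i + y_{i+1})·c_i = -309, so ȳ = -309 / (6·(-14.5)) = 103/29.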